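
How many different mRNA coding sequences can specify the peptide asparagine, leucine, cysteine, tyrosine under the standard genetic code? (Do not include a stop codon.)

Asn: 2 codons.
Leu: 6 codons.
Cys: 2 codons.
Tyr: 2 codons.
2 × 6 × 2 × 2 = 48.

48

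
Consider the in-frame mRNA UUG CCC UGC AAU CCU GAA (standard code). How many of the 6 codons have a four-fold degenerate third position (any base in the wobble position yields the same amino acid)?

2

Codon 1 UUG (Leu): third position 2-fold.
Codon 2 CCC (Pro): third position 4-fold.
Codon 3 UGC (Cys): third position 2-fold.
Codon 4 AAU (Asn): third position 2-fold.
Codon 5 CCU (Pro): third position 4-fold.
Codon 6 GAA (Glu): third position 2-fold.
Four-fold degenerate third positions: 2.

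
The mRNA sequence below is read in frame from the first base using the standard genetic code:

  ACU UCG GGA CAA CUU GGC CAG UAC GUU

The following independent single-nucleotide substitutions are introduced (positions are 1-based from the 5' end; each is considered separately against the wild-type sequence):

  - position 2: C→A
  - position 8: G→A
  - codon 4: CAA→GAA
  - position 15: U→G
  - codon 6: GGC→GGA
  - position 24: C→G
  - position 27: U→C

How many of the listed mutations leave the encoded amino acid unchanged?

Codon 1: ACU (Thr) → AAU (Asn) — missense.
Codon 3: GGA (Gly) → GAA (Glu) — missense.
Codon 4: CAA (Gln) → GAA (Glu) — missense.
Codon 5: CUU (Leu) → CUG (Leu) — synonymous.
Codon 6: GGC (Gly) → GGA (Gly) — synonymous.
Codon 8: UAC (Tyr) → UAG (Stop) — nonsense.
Codon 9: GUU (Val) → GUC (Val) — synonymous.
Synonymous: 3 of 7.

3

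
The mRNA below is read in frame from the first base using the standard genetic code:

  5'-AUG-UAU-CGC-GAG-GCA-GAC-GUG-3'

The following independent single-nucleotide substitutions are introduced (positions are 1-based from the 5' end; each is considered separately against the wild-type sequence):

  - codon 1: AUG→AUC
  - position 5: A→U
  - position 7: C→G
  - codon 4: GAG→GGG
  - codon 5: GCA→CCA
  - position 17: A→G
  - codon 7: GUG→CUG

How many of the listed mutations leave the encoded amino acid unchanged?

Codon 1: AUG (Met) → AUC (Ile) — missense.
Codon 2: UAU (Tyr) → UUU (Phe) — missense.
Codon 3: CGC (Arg) → GGC (Gly) — missense.
Codon 4: GAG (Glu) → GGG (Gly) — missense.
Codon 5: GCA (Ala) → CCA (Pro) — missense.
Codon 6: GAC (Asp) → GGC (Gly) — missense.
Codon 7: GUG (Val) → CUG (Leu) — missense.
Synonymous: 0 of 7.

0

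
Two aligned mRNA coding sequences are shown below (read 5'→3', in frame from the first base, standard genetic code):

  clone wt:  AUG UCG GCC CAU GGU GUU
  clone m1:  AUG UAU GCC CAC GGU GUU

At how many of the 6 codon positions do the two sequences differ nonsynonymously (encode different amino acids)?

1

Codon 1: AUG Met / AUG Met — identical.
Codon 2: UCG Ser / UAU Tyr — nonsynonymous.
Codon 3: GCC Ala / GCC Ala — identical.
Codon 4: CAU His / CAC His — synonymous.
Codon 5: GGU Gly / GGU Gly — identical.
Codon 6: GUU Val / GUU Val — identical.
Nonsynonymous differences: 1.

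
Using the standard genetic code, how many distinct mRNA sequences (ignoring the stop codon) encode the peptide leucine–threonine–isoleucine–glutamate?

Leu: 6 codons.
Thr: 4 codons.
Ile: 3 codons.
Glu: 2 codons.
6 × 4 × 3 × 2 = 144.

144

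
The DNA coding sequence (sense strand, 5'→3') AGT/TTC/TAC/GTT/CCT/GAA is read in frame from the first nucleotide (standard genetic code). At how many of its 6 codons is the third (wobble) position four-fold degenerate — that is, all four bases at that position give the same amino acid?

Codon 1 AGT (Ser): third position 2-fold.
Codon 2 TTC (Phe): third position 2-fold.
Codon 3 TAC (Tyr): third position 2-fold.
Codon 4 GTT (Val): third position 4-fold.
Codon 5 CCT (Pro): third position 4-fold.
Codon 6 GAA (Glu): third position 2-fold.
Four-fold degenerate third positions: 2.

2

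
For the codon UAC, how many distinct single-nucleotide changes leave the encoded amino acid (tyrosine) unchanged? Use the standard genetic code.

Position 1: none → 0 synonymous.
Position 2: none → 0 synonymous.
Position 3: UAU → 1 synonymous.
Total: 0 + 0 + 1 = 1.

1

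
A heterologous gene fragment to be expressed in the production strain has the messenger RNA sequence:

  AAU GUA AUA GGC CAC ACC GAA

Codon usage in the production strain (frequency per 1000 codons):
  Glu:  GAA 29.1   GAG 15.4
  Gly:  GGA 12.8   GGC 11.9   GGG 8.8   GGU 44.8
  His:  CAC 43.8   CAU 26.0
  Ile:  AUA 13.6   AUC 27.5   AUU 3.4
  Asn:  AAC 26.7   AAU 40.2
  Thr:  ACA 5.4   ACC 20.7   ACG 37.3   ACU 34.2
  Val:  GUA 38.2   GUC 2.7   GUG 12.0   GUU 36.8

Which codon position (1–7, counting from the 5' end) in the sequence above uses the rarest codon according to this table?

4

Codon 1 AAU (Asn): 40.2 per 1000.
Codon 2 GUA (Val): 38.2 per 1000.
Codon 3 AUA (Ile): 13.6 per 1000.
Codon 4 GGC (Gly): 11.9 per 1000.
Codon 5 CAC (His): 43.8 per 1000.
Codon 6 ACC (Thr): 20.7 per 1000.
Codon 7 GAA (Glu): 29.1 per 1000.
Lowest frequency is 11.9 at codon 4.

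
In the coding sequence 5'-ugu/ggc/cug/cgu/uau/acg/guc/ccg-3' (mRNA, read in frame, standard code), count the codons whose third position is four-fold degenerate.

Codon 1 UGU (Cys): third position 2-fold.
Codon 2 GGC (Gly): third position 4-fold.
Codon 3 CUG (Leu): third position 4-fold.
Codon 4 CGU (Arg): third position 4-fold.
Codon 5 UAU (Tyr): third position 2-fold.
Codon 6 ACG (Thr): third position 4-fold.
Codon 7 GUC (Val): third position 4-fold.
Codon 8 CCG (Pro): third position 4-fold.
Four-fold degenerate third positions: 6.

6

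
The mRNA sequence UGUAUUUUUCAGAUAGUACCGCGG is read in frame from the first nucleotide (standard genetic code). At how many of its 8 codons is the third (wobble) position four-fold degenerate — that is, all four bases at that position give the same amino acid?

Codon 1 UGU (Cys): third position 2-fold.
Codon 2 AUU (Ile): third position 3-fold.
Codon 3 UUU (Phe): third position 2-fold.
Codon 4 CAG (Gln): third position 2-fold.
Codon 5 AUA (Ile): third position 3-fold.
Codon 6 GUA (Val): third position 4-fold.
Codon 7 CCG (Pro): third position 4-fold.
Codon 8 CGG (Arg): third position 4-fold.
Four-fold degenerate third positions: 3.

3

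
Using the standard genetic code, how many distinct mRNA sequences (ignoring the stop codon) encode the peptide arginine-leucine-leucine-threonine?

Arg: 6 codons.
Leu: 6 codons.
Leu: 6 codons.
Thr: 4 codons.
6 × 6 × 6 × 4 = 864.

864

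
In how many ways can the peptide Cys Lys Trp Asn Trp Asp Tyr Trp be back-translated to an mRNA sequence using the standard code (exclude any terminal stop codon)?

Cys: 2 codons.
Lys: 2 codons.
Trp: 1 codon.
Asn: 2 codons.
Trp: 1 codon.
Asp: 2 codons.
Tyr: 2 codons.
Trp: 1 codon.
2 × 2 × 1 × 2 × 1 × 2 × 2 × 1 = 32.

32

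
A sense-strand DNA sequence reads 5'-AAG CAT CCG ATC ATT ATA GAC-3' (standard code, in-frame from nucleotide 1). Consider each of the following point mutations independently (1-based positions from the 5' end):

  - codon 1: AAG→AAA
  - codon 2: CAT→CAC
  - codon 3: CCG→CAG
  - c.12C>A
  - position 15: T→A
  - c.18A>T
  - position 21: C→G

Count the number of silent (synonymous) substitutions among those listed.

5

Codon 1: AAG (Lys) → AAA (Lys) — synonymous.
Codon 2: CAT (His) → CAC (His) — synonymous.
Codon 3: CCG (Pro) → CAG (Gln) — missense.
Codon 4: ATC (Ile) → ATA (Ile) — synonymous.
Codon 5: ATT (Ile) → ATA (Ile) — synonymous.
Codon 6: ATA (Ile) → ATT (Ile) — synonymous.
Codon 7: GAC (Asp) → GAG (Glu) — missense.
Synonymous: 5 of 7.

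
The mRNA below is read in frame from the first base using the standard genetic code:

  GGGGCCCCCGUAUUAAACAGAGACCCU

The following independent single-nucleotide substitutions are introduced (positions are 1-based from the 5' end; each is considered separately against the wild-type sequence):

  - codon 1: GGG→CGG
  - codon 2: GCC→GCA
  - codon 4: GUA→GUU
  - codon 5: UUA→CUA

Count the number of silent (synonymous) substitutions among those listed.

Codon 1: GGG (Gly) → CGG (Arg) — missense.
Codon 2: GCC (Ala) → GCA (Ala) — synonymous.
Codon 4: GUA (Val) → GUU (Val) — synonymous.
Codon 5: UUA (Leu) → CUA (Leu) — synonymous.
Synonymous: 3 of 4.

3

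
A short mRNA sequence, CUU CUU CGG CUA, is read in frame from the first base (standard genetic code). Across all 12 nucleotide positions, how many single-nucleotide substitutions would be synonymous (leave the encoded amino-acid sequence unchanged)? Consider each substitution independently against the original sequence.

Codon 1 (CUU, Leu): 3 synonymous substitutions.
Codon 2 (CUU, Leu): 3 synonymous substitutions.
Codon 3 (CGG, Arg): 4 synonymous substitutions.
Codon 4 (CUA, Leu): 4 synonymous substitutions.
Total: 3 + 3 + 4 + 4 = 14.

14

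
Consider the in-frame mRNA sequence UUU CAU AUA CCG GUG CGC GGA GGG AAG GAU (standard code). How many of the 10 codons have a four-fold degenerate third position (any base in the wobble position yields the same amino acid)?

5

Codon 1 UUU (Phe): third position 2-fold.
Codon 2 CAU (His): third position 2-fold.
Codon 3 AUA (Ile): third position 3-fold.
Codon 4 CCG (Pro): third position 4-fold.
Codon 5 GUG (Val): third position 4-fold.
Codon 6 CGC (Arg): third position 4-fold.
Codon 7 GGA (Gly): third position 4-fold.
Codon 8 GGG (Gly): third position 4-fold.
Codon 9 AAG (Lys): third position 2-fold.
Codon 10 GAU (Asp): third position 2-fold.
Four-fold degenerate third positions: 5.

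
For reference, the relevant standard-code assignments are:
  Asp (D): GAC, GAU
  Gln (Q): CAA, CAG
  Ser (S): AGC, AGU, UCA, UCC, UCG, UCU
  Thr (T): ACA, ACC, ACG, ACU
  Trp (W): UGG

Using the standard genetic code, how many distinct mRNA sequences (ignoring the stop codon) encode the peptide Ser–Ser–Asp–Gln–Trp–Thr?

576

Ser: 6 codons.
Ser: 6 codons.
Asp: 2 codons.
Gln: 2 codons.
Trp: 1 codon.
Thr: 4 codons.
6 × 6 × 2 × 2 × 1 × 4 = 576.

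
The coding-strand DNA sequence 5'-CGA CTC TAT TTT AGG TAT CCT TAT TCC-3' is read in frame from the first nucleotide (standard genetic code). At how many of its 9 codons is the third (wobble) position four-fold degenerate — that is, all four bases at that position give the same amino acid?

4

Codon 1 CGA (Arg): third position 4-fold.
Codon 2 CTC (Leu): third position 4-fold.
Codon 3 TAT (Tyr): third position 2-fold.
Codon 4 TTT (Phe): third position 2-fold.
Codon 5 AGG (Arg): third position 2-fold.
Codon 6 TAT (Tyr): third position 2-fold.
Codon 7 CCT (Pro): third position 4-fold.
Codon 8 TAT (Tyr): third position 2-fold.
Codon 9 TCC (Ser): third position 4-fold.
Four-fold degenerate third positions: 4.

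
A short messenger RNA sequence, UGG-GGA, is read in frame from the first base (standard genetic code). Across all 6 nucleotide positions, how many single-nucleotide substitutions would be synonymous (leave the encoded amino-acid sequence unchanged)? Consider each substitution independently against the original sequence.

Codon 1 (UGG, Trp): 0 synonymous substitutions.
Codon 2 (GGA, Gly): 3 synonymous substitutions.
Total: 0 + 3 = 3.

3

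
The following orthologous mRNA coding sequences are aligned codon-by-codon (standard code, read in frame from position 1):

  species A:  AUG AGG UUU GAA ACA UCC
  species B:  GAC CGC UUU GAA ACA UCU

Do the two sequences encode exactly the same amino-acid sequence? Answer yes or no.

Codon 1: AUG Met / GAC Asp — nonsynonymous.
Codon 2: AGG Arg / CGC Arg — synonymous.
Codon 3: UUU Phe / UUU Phe — identical.
Codon 4: GAA Glu / GAA Glu — identical.
Codon 5: ACA Thr / ACA Thr — identical.
Codon 6: UCC Ser / UCU Ser — synonymous.
Nonsynonymous differences: 1 → different protein.

no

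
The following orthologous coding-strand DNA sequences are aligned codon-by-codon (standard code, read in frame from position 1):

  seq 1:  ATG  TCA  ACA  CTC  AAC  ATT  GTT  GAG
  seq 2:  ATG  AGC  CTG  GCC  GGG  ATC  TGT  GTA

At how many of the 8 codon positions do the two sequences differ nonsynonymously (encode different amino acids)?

Codon 1: ATG Met / ATG Met — identical.
Codon 2: TCA Ser / AGC Ser — synonymous.
Codon 3: ACA Thr / CTG Leu — nonsynonymous.
Codon 4: CTC Leu / GCC Ala — nonsynonymous.
Codon 5: AAC Asn / GGG Gly — nonsynonymous.
Codon 6: ATT Ile / ATC Ile — synonymous.
Codon 7: GTT Val / TGT Cys — nonsynonymous.
Codon 8: GAG Glu / GTA Val — nonsynonymous.
Nonsynonymous differences: 5.

5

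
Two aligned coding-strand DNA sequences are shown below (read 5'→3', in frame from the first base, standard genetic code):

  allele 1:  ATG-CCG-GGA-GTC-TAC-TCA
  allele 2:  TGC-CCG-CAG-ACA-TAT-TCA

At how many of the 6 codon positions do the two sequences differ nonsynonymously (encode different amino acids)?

3

Codon 1: ATG Met / TGC Cys — nonsynonymous.
Codon 2: CCG Pro / CCG Pro — identical.
Codon 3: GGA Gly / CAG Gln — nonsynonymous.
Codon 4: GTC Val / ACA Thr — nonsynonymous.
Codon 5: TAC Tyr / TAT Tyr — synonymous.
Codon 6: TCA Ser / TCA Ser — identical.
Nonsynonymous differences: 3.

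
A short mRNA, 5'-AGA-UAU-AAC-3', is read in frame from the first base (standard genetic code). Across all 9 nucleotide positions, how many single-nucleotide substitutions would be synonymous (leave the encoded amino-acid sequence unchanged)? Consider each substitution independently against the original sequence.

4

Codon 1 (AGA, Arg): 2 synonymous substitutions.
Codon 2 (UAU, Tyr): 1 synonymous substitution.
Codon 3 (AAC, Asn): 1 synonymous substitution.
Total: 2 + 1 + 1 = 4.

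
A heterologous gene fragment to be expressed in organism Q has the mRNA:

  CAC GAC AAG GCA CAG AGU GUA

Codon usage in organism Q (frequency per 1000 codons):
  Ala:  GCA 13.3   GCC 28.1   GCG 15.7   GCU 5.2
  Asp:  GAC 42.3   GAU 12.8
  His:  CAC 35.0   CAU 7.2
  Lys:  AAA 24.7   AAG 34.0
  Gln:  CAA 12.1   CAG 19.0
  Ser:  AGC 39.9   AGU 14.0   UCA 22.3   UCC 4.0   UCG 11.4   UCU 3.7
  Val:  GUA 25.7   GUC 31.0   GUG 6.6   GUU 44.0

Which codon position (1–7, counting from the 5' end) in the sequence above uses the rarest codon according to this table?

Codon 1 CAC (His): 35.0 per 1000.
Codon 2 GAC (Asp): 42.3 per 1000.
Codon 3 AAG (Lys): 34.0 per 1000.
Codon 4 GCA (Ala): 13.3 per 1000.
Codon 5 CAG (Gln): 19.0 per 1000.
Codon 6 AGU (Ser): 14.0 per 1000.
Codon 7 GUA (Val): 25.7 per 1000.
Lowest frequency is 13.3 at codon 4.

4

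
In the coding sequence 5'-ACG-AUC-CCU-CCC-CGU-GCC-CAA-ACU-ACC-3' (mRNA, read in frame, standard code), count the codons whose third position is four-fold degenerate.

Codon 1 ACG (Thr): third position 4-fold.
Codon 2 AUC (Ile): third position 3-fold.
Codon 3 CCU (Pro): third position 4-fold.
Codon 4 CCC (Pro): third position 4-fold.
Codon 5 CGU (Arg): third position 4-fold.
Codon 6 GCC (Ala): third position 4-fold.
Codon 7 CAA (Gln): third position 2-fold.
Codon 8 ACU (Thr): third position 4-fold.
Codon 9 ACC (Thr): third position 4-fold.
Four-fold degenerate third positions: 7.

7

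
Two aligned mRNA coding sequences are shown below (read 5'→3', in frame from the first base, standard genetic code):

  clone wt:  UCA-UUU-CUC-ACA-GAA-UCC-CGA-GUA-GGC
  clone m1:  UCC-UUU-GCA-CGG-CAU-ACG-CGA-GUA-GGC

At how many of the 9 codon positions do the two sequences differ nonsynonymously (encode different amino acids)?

4

Codon 1: UCA Ser / UCC Ser — synonymous.
Codon 2: UUU Phe / UUU Phe — identical.
Codon 3: CUC Leu / GCA Ala — nonsynonymous.
Codon 4: ACA Thr / CGG Arg — nonsynonymous.
Codon 5: GAA Glu / CAU His — nonsynonymous.
Codon 6: UCC Ser / ACG Thr — nonsynonymous.
Codon 7: CGA Arg / CGA Arg — identical.
Codon 8: GUA Val / GUA Val — identical.
Codon 9: GGC Gly / GGC Gly — identical.
Nonsynonymous differences: 4.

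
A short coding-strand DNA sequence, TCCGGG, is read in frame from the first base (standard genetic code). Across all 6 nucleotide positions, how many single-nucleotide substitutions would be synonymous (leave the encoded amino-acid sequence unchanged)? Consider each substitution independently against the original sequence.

Codon 1 (TCC, Ser): 3 synonymous substitutions.
Codon 2 (GGG, Gly): 3 synonymous substitutions.
Total: 3 + 3 = 6.

6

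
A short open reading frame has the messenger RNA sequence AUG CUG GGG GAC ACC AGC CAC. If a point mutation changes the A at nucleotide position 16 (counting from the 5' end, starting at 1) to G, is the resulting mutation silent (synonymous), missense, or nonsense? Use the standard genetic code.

Position 16 falls in codon 6: AGC → Ser.
After the substitution the codon is GGC → Gly.
Ser ≠ Gly, so this is a missense mutation.

missense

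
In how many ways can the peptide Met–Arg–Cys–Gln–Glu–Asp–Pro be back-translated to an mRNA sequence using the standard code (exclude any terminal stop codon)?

Met: 1 codon.
Arg: 6 codons.
Cys: 2 codons.
Gln: 2 codons.
Glu: 2 codons.
Asp: 2 codons.
Pro: 4 codons.
1 × 6 × 2 × 2 × 2 × 2 × 4 = 384.

384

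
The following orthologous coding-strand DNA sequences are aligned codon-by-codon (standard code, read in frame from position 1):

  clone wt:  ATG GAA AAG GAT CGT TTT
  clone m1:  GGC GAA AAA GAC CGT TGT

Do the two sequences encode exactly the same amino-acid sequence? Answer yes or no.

no

Codon 1: ATG Met / GGC Gly — nonsynonymous.
Codon 2: GAA Glu / GAA Glu — identical.
Codon 3: AAG Lys / AAA Lys — synonymous.
Codon 4: GAT Asp / GAC Asp — synonymous.
Codon 5: CGT Arg / CGT Arg — identical.
Codon 6: TTT Phe / TGT Cys — nonsynonymous.
Nonsynonymous differences: 2 → different protein.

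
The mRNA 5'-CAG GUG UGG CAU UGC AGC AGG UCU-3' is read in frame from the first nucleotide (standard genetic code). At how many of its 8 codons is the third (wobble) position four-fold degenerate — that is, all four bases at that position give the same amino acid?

2

Codon 1 CAG (Gln): third position 2-fold.
Codon 2 GUG (Val): third position 4-fold.
Codon 3 UGG (Trp): third position 1-fold.
Codon 4 CAU (His): third position 2-fold.
Codon 5 UGC (Cys): third position 2-fold.
Codon 6 AGC (Ser): third position 2-fold.
Codon 7 AGG (Arg): third position 2-fold.
Codon 8 UCU (Ser): third position 4-fold.
Four-fold degenerate third positions: 2.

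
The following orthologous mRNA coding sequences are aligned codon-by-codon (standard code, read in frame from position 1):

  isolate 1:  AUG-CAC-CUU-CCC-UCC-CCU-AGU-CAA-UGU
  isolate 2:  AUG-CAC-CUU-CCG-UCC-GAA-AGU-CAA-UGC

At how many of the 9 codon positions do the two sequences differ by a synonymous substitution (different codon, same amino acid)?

Codon 1: AUG Met / AUG Met — identical.
Codon 2: CAC His / CAC His — identical.
Codon 3: CUU Leu / CUU Leu — identical.
Codon 4: CCC Pro / CCG Pro — synonymous.
Codon 5: UCC Ser / UCC Ser — identical.
Codon 6: CCU Pro / GAA Glu — nonsynonymous.
Codon 7: AGU Ser / AGU Ser — identical.
Codon 8: CAA Gln / CAA Gln — identical.
Codon 9: UGU Cys / UGC Cys — synonymous.
Synonymous differences: 2.

2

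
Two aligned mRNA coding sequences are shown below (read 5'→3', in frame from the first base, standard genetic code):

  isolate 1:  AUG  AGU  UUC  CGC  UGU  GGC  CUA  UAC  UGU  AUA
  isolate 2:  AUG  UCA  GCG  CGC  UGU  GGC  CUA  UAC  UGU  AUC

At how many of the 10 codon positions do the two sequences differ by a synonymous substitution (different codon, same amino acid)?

Codon 1: AUG Met / AUG Met — identical.
Codon 2: AGU Ser / UCA Ser — synonymous.
Codon 3: UUC Phe / GCG Ala — nonsynonymous.
Codon 4: CGC Arg / CGC Arg — identical.
Codon 5: UGU Cys / UGU Cys — identical.
Codon 6: GGC Gly / GGC Gly — identical.
Codon 7: CUA Leu / CUA Leu — identical.
Codon 8: UAC Tyr / UAC Tyr — identical.
Codon 9: UGU Cys / UGU Cys — identical.
Codon 10: AUA Ile / AUC Ile — synonymous.
Synonymous differences: 2.

2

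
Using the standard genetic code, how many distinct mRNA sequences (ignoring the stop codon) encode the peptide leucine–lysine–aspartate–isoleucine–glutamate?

Leu: 6 codons.
Lys: 2 codons.
Asp: 2 codons.
Ile: 3 codons.
Glu: 2 codons.
6 × 2 × 2 × 3 × 2 = 144.

144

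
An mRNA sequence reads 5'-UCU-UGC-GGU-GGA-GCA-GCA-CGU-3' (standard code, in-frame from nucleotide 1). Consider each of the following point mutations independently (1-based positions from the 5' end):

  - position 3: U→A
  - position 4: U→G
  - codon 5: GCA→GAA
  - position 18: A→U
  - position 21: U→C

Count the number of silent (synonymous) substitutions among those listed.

3

Codon 1: UCU (Ser) → UCA (Ser) — synonymous.
Codon 2: UGC (Cys) → GGC (Gly) — missense.
Codon 5: GCA (Ala) → GAA (Glu) — missense.
Codon 6: GCA (Ala) → GCU (Ala) — synonymous.
Codon 7: CGU (Arg) → CGC (Arg) — synonymous.
Synonymous: 3 of 5.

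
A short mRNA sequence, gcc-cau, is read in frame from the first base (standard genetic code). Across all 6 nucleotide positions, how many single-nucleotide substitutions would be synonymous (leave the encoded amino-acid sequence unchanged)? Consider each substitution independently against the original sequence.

4

Codon 1 (GCC, Ala): 3 synonymous substitutions.
Codon 2 (CAU, His): 1 synonymous substitution.
Total: 3 + 1 = 4.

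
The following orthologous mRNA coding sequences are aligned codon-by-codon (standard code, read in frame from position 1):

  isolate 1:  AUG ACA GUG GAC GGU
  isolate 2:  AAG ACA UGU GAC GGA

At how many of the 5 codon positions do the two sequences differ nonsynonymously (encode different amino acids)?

2

Codon 1: AUG Met / AAG Lys — nonsynonymous.
Codon 2: ACA Thr / ACA Thr — identical.
Codon 3: GUG Val / UGU Cys — nonsynonymous.
Codon 4: GAC Asp / GAC Asp — identical.
Codon 5: GGU Gly / GGA Gly — synonymous.
Nonsynonymous differences: 2.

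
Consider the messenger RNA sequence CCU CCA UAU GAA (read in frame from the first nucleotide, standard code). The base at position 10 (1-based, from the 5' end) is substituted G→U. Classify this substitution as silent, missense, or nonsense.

Position 10 falls in codon 4: GAA → Glu.
After the substitution the codon is UAA → Stop.
The new codon is a stop codon, so this is a nonsense mutation.

nonsense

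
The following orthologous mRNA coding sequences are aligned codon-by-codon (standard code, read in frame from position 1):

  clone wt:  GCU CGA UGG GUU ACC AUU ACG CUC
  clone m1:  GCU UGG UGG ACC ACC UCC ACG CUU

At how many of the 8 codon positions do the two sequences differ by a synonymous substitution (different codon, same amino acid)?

Codon 1: GCU Ala / GCU Ala — identical.
Codon 2: CGA Arg / UGG Trp — nonsynonymous.
Codon 3: UGG Trp / UGG Trp — identical.
Codon 4: GUU Val / ACC Thr — nonsynonymous.
Codon 5: ACC Thr / ACC Thr — identical.
Codon 6: AUU Ile / UCC Ser — nonsynonymous.
Codon 7: ACG Thr / ACG Thr — identical.
Codon 8: CUC Leu / CUU Leu — synonymous.
Synonymous differences: 1.

1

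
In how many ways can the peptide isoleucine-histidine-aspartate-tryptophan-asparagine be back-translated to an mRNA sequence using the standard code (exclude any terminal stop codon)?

Ile: 3 codons.
His: 2 codons.
Asp: 2 codons.
Trp: 1 codon.
Asn: 2 codons.
3 × 2 × 2 × 1 × 2 = 24.

24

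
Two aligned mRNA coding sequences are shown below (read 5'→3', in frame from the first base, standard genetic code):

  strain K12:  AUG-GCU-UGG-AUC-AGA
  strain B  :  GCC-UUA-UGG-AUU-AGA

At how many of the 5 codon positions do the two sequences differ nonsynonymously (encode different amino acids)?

Codon 1: AUG Met / GCC Ala — nonsynonymous.
Codon 2: GCU Ala / UUA Leu — nonsynonymous.
Codon 3: UGG Trp / UGG Trp — identical.
Codon 4: AUC Ile / AUU Ile — synonymous.
Codon 5: AGA Arg / AGA Arg — identical.
Nonsynonymous differences: 2.

2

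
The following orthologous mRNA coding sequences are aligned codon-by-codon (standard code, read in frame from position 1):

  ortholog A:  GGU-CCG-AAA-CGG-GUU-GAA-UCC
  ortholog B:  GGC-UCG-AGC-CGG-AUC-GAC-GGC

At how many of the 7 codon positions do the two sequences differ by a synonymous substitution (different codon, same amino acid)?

1

Codon 1: GGU Gly / GGC Gly — synonymous.
Codon 2: CCG Pro / UCG Ser — nonsynonymous.
Codon 3: AAA Lys / AGC Ser — nonsynonymous.
Codon 4: CGG Arg / CGG Arg — identical.
Codon 5: GUU Val / AUC Ile — nonsynonymous.
Codon 6: GAA Glu / GAC Asp — nonsynonymous.
Codon 7: UCC Ser / GGC Gly — nonsynonymous.
Synonymous differences: 1.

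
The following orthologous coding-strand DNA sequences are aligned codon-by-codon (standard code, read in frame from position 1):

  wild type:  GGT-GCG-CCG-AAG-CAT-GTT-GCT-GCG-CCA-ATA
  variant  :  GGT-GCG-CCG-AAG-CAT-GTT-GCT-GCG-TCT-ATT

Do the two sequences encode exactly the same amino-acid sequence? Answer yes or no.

no

Codon 1: GGT Gly / GGT Gly — identical.
Codon 2: GCG Ala / GCG Ala — identical.
Codon 3: CCG Pro / CCG Pro — identical.
Codon 4: AAG Lys / AAG Lys — identical.
Codon 5: CAT His / CAT His — identical.
Codon 6: GTT Val / GTT Val — identical.
Codon 7: GCT Ala / GCT Ala — identical.
Codon 8: GCG Ala / GCG Ala — identical.
Codon 9: CCA Pro / TCT Ser — nonsynonymous.
Codon 10: ATA Ile / ATT Ile — synonymous.
Nonsynonymous differences: 1 → different protein.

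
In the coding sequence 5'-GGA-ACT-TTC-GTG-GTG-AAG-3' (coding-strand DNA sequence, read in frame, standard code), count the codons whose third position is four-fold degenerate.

Codon 1 GGA (Gly): third position 4-fold.
Codon 2 ACT (Thr): third position 4-fold.
Codon 3 TTC (Phe): third position 2-fold.
Codon 4 GTG (Val): third position 4-fold.
Codon 5 GTG (Val): third position 4-fold.
Codon 6 AAG (Lys): third position 2-fold.
Four-fold degenerate third positions: 4.

4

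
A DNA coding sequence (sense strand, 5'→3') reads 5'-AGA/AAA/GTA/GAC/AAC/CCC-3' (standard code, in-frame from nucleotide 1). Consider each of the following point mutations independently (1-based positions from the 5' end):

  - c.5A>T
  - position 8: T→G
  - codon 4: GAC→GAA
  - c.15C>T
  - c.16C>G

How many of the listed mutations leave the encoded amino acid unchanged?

Codon 2: AAA (Lys) → ATA (Ile) — missense.
Codon 3: GTA (Val) → GGA (Gly) — missense.
Codon 4: GAC (Asp) → GAA (Glu) — missense.
Codon 5: AAC (Asn) → AAT (Asn) — synonymous.
Codon 6: CCC (Pro) → GCC (Ala) — missense.
Synonymous: 1 of 5.

1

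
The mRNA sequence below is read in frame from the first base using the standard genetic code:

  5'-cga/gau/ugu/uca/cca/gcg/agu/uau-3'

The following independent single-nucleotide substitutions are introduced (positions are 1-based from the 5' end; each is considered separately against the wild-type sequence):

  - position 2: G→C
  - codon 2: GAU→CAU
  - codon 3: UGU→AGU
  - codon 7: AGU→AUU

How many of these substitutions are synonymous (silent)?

Codon 1: CGA (Arg) → CCA (Pro) — missense.
Codon 2: GAU (Asp) → CAU (His) — missense.
Codon 3: UGU (Cys) → AGU (Ser) — missense.
Codon 7: AGU (Ser) → AUU (Ile) — missense.
Synonymous: 0 of 4.

0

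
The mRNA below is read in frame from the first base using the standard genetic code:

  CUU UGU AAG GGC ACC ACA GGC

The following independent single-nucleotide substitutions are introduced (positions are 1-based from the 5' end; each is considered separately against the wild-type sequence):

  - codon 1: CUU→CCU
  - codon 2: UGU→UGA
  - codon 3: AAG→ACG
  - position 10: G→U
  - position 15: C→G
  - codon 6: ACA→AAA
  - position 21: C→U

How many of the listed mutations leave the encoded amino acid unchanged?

Codon 1: CUU (Leu) → CCU (Pro) — missense.
Codon 2: UGU (Cys) → UGA (Stop) — nonsense.
Codon 3: AAG (Lys) → ACG (Thr) — missense.
Codon 4: GGC (Gly) → UGC (Cys) — missense.
Codon 5: ACC (Thr) → ACG (Thr) — synonymous.
Codon 6: ACA (Thr) → AAA (Lys) — missense.
Codon 7: GGC (Gly) → GGU (Gly) — synonymous.
Synonymous: 2 of 7.

2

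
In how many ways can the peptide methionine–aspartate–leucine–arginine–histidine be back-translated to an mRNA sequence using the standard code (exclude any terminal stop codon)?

144

Met: 1 codon.
Asp: 2 codons.
Leu: 6 codons.
Arg: 6 codons.
His: 2 codons.
1 × 2 × 6 × 6 × 2 = 144.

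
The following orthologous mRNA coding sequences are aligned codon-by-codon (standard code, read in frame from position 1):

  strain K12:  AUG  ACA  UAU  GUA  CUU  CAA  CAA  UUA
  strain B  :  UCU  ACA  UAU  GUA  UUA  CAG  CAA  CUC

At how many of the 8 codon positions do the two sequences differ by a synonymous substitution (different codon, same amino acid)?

3

Codon 1: AUG Met / UCU Ser — nonsynonymous.
Codon 2: ACA Thr / ACA Thr — identical.
Codon 3: UAU Tyr / UAU Tyr — identical.
Codon 4: GUA Val / GUA Val — identical.
Codon 5: CUU Leu / UUA Leu — synonymous.
Codon 6: CAA Gln / CAG Gln — synonymous.
Codon 7: CAA Gln / CAA Gln — identical.
Codon 8: UUA Leu / CUC Leu — synonymous.
Synonymous differences: 3.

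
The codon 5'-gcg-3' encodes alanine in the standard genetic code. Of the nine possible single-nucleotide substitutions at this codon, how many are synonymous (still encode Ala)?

Position 1: none → 0 synonymous.
Position 2: none → 0 synonymous.
Position 3: GCT, GCC, GCA → 3 synonymous.
Total: 0 + 0 + 3 = 3.

3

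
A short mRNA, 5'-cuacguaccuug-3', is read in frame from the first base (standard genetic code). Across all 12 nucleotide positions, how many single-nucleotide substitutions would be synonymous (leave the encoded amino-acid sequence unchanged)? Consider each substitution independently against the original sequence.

Codon 1 (CUA, Leu): 4 synonymous substitutions.
Codon 2 (CGU, Arg): 3 synonymous substitutions.
Codon 3 (ACC, Thr): 3 synonymous substitutions.
Codon 4 (UUG, Leu): 2 synonymous substitutions.
Total: 4 + 3 + 3 + 2 = 12.

12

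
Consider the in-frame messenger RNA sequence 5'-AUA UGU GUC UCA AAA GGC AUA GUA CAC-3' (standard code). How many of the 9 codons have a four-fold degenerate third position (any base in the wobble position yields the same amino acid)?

4

Codon 1 AUA (Ile): third position 3-fold.
Codon 2 UGU (Cys): third position 2-fold.
Codon 3 GUC (Val): third position 4-fold.
Codon 4 UCA (Ser): third position 4-fold.
Codon 5 AAA (Lys): third position 2-fold.
Codon 6 GGC (Gly): third position 4-fold.
Codon 7 AUA (Ile): third position 3-fold.
Codon 8 GUA (Val): third position 4-fold.
Codon 9 CAC (His): third position 2-fold.
Four-fold degenerate third positions: 4.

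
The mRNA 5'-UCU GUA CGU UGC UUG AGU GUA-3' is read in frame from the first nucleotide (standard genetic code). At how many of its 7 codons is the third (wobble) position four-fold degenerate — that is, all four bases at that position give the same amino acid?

Codon 1 UCU (Ser): third position 4-fold.
Codon 2 GUA (Val): third position 4-fold.
Codon 3 CGU (Arg): third position 4-fold.
Codon 4 UGC (Cys): third position 2-fold.
Codon 5 UUG (Leu): third position 2-fold.
Codon 6 AGU (Ser): third position 2-fold.
Codon 7 GUA (Val): third position 4-fold.
Four-fold degenerate third positions: 4.

4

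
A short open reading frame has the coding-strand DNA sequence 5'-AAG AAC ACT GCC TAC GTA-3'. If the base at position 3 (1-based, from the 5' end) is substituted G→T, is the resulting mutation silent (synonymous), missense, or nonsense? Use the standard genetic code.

Position 3 falls in codon 1: AAG → Lys.
After the substitution the codon is AAT → Asn.
Lys ≠ Asn, so this is a missense mutation.

missense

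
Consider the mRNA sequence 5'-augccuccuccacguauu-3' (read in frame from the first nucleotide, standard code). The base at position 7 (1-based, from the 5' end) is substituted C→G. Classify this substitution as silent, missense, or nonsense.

missense

Position 7 falls in codon 3: CCU → Pro.
After the substitution the codon is GCU → Ala.
Pro ≠ Ala, so this is a missense mutation.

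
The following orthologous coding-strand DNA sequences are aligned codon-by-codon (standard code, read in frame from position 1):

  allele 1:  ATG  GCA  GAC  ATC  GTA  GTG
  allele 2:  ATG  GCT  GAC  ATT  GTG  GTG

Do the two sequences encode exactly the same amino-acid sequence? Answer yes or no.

Codon 1: ATG Met / ATG Met — identical.
Codon 2: GCA Ala / GCT Ala — synonymous.
Codon 3: GAC Asp / GAC Asp — identical.
Codon 4: ATC Ile / ATT Ile — synonymous.
Codon 5: GTA Val / GTG Val — synonymous.
Codon 6: GTG Val / GTG Val — identical.
Nonsynonymous differences: 0 → same protein.

yes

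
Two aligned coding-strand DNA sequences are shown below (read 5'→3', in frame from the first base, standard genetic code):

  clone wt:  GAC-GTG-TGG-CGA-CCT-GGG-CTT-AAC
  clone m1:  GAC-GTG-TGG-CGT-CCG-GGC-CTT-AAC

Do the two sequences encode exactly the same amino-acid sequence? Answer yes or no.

yes

Codon 1: GAC Asp / GAC Asp — identical.
Codon 2: GTG Val / GTG Val — identical.
Codon 3: TGG Trp / TGG Trp — identical.
Codon 4: CGA Arg / CGT Arg — synonymous.
Codon 5: CCT Pro / CCG Pro — synonymous.
Codon 6: GGG Gly / GGC Gly — synonymous.
Codon 7: CTT Leu / CTT Leu — identical.
Codon 8: AAC Asn / AAC Asn — identical.
Nonsynonymous differences: 0 → same protein.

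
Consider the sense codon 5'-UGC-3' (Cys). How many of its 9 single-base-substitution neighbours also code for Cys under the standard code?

Position 1: none → 0 synonymous.
Position 2: none → 0 synonymous.
Position 3: UGU → 1 synonymous.
Total: 0 + 0 + 1 = 1.

1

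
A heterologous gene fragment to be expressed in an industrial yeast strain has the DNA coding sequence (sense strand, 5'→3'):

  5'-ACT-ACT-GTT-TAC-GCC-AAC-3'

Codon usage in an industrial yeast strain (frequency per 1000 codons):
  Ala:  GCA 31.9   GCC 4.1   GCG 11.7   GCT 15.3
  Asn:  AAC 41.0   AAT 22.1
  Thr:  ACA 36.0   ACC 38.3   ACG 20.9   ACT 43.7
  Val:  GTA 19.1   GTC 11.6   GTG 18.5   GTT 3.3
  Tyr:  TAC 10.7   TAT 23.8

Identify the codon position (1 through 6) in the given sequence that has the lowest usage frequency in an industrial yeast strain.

3

Codon 1 ACT (Thr): 43.7 per 1000.
Codon 2 ACT (Thr): 43.7 per 1000.
Codon 3 GTT (Val): 3.3 per 1000.
Codon 4 TAC (Tyr): 10.7 per 1000.
Codon 5 GCC (Ala): 4.1 per 1000.
Codon 6 AAC (Asn): 41.0 per 1000.
Lowest frequency is 3.3 at codon 3.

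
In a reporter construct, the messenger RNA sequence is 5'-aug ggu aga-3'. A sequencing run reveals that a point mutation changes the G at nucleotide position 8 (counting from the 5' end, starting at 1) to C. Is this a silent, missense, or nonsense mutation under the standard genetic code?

Position 8 falls in codon 3: AGA → Arg.
After the substitution the codon is ACA → Thr.
Arg ≠ Thr, so this is a missense mutation.

missense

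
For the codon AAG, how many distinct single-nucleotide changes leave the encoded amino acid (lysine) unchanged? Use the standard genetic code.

1

Position 1: none → 0 synonymous.
Position 2: none → 0 synonymous.
Position 3: AAA → 1 synonymous.
Total: 0 + 0 + 1 = 1.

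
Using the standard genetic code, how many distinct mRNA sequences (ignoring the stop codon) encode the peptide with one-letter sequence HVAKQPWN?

1024

His: 2 codons.
Val: 4 codons.
Ala: 4 codons.
Lys: 2 codons.
Gln: 2 codons.
Pro: 4 codons.
Trp: 1 codon.
Asn: 2 codons.
2 × 4 × 4 × 2 × 2 × 4 × 1 × 2 = 1024.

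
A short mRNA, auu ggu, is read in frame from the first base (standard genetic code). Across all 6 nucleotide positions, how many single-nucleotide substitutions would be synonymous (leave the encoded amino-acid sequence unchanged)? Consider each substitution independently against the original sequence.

Codon 1 (AUU, Ile): 2 synonymous substitutions.
Codon 2 (GGU, Gly): 3 synonymous substitutions.
Total: 2 + 3 = 5.

5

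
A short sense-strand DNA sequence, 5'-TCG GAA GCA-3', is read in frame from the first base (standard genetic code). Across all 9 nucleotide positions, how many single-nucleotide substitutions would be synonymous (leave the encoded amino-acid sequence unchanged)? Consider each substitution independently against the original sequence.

7

Codon 1 (TCG, Ser): 3 synonymous substitutions.
Codon 2 (GAA, Glu): 1 synonymous substitution.
Codon 3 (GCA, Ala): 3 synonymous substitutions.
Total: 3 + 1 + 3 = 7.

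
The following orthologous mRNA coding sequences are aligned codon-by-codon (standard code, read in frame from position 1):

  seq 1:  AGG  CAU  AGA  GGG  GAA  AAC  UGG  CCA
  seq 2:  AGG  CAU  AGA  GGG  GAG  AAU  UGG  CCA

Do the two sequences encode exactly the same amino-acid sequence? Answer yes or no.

Codon 1: AGG Arg / AGG Arg — identical.
Codon 2: CAU His / CAU His — identical.
Codon 3: AGA Arg / AGA Arg — identical.
Codon 4: GGG Gly / GGG Gly — identical.
Codon 5: GAA Glu / GAG Glu — synonymous.
Codon 6: AAC Asn / AAU Asn — synonymous.
Codon 7: UGG Trp / UGG Trp — identical.
Codon 8: CCA Pro / CCA Pro — identical.
Nonsynonymous differences: 0 → same protein.

yes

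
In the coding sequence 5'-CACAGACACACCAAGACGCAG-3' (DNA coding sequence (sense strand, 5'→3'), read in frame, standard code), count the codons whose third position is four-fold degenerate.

2

Codon 1 CAC (His): third position 2-fold.
Codon 2 AGA (Arg): third position 2-fold.
Codon 3 CAC (His): third position 2-fold.
Codon 4 ACC (Thr): third position 4-fold.
Codon 5 AAG (Lys): third position 2-fold.
Codon 6 ACG (Thr): third position 4-fold.
Codon 7 CAG (Gln): third position 2-fold.
Four-fold degenerate third positions: 2.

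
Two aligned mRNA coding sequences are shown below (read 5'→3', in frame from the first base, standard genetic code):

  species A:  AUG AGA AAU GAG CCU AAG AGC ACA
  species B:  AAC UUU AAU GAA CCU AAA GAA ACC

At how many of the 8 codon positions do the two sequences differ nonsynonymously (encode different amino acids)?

3

Codon 1: AUG Met / AAC Asn — nonsynonymous.
Codon 2: AGA Arg / UUU Phe — nonsynonymous.
Codon 3: AAU Asn / AAU Asn — identical.
Codon 4: GAG Glu / GAA Glu — synonymous.
Codon 5: CCU Pro / CCU Pro — identical.
Codon 6: AAG Lys / AAA Lys — synonymous.
Codon 7: AGC Ser / GAA Glu — nonsynonymous.
Codon 8: ACA Thr / ACC Thr — synonymous.
Nonsynonymous differences: 3.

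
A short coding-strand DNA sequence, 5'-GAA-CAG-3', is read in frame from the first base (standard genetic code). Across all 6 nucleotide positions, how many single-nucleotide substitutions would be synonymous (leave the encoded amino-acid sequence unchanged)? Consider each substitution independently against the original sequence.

2

Codon 1 (GAA, Glu): 1 synonymous substitution.
Codon 2 (CAG, Gln): 1 synonymous substitution.
Total: 1 + 1 = 2.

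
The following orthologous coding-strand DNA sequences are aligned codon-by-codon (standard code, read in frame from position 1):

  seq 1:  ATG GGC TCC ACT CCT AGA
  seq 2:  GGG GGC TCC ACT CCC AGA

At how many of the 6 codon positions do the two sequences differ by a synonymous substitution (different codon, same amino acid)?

1

Codon 1: ATG Met / GGG Gly — nonsynonymous.
Codon 2: GGC Gly / GGC Gly — identical.
Codon 3: TCC Ser / TCC Ser — identical.
Codon 4: ACT Thr / ACT Thr — identical.
Codon 5: CCT Pro / CCC Pro — synonymous.
Codon 6: AGA Arg / AGA Arg — identical.
Synonymous differences: 1.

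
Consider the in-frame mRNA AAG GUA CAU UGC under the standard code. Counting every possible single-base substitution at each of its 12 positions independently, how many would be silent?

Codon 1 (AAG, Lys): 1 synonymous substitution.
Codon 2 (GUA, Val): 3 synonymous substitutions.
Codon 3 (CAU, His): 1 synonymous substitution.
Codon 4 (UGC, Cys): 1 synonymous substitution.
Total: 1 + 3 + 1 + 1 = 6.

6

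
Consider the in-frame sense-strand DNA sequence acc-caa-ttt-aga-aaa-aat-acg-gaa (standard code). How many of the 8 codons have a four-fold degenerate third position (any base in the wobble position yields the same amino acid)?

Codon 1 ACC (Thr): third position 4-fold.
Codon 2 CAA (Gln): third position 2-fold.
Codon 3 TTT (Phe): third position 2-fold.
Codon 4 AGA (Arg): third position 2-fold.
Codon 5 AAA (Lys): third position 2-fold.
Codon 6 AAT (Asn): third position 2-fold.
Codon 7 ACG (Thr): third position 4-fold.
Codon 8 GAA (Glu): third position 2-fold.
Four-fold degenerate third positions: 2.

2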